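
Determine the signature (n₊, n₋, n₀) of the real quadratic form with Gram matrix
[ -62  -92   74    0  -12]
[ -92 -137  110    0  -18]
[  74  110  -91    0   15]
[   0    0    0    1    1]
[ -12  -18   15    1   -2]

step 0: pivot -62 → sign −
step 1: pivot -15/31 → sign −
step 2: pivot -13/5 → sign −
step 3: pivot 1 → sign +
step 4: pivot -6/13 → sign −
signature = (1, 4, 0)

Answer: (1, 4, 0)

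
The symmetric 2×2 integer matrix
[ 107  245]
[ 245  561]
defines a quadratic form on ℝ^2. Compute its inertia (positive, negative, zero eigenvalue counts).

step 0: pivot 107 → sign +
step 1: pivot 2/107 → sign +
signature = (2, 0, 0)

Answer: (2, 0, 0)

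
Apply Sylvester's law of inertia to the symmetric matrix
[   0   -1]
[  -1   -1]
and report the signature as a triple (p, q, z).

Answer: (1, 1, 0)

Derivation:
step 0: pivot -1 → sign −
step 1: pivot 1 → sign +
signature = (1, 1, 0)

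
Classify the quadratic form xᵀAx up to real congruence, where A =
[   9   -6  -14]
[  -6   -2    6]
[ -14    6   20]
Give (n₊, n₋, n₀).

Answer: (2, 1, 0)

Derivation:
step 0: pivot 9 → sign +
step 1: pivot -6 → sign −
step 2: pivot 2/27 → sign +
signature = (2, 1, 0)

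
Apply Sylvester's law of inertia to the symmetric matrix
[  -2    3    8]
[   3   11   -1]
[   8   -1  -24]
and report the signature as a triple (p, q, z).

Answer: (2, 1, 0)

Derivation:
step 0: pivot -2 → sign −
step 1: pivot 31/2 → sign +
step 2: pivot 6/31 → sign +
signature = (2, 1, 0)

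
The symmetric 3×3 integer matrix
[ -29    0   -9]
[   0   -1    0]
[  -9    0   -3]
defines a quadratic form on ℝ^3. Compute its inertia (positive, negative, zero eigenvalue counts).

step 0: pivot -29 → sign −
step 1: pivot -1 → sign −
step 2: pivot -6/29 → sign −
signature = (0, 3, 0)

Answer: (0, 3, 0)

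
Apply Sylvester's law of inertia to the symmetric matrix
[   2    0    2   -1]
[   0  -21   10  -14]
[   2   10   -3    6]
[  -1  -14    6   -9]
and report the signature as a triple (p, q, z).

Answer: (2, 2, 0)

Derivation:
step 0: pivot 2 → sign +
step 1: pivot -21 → sign −
step 2: pivot -5/21 → sign −
step 3: pivot 3/10 → sign +
signature = (2, 2, 0)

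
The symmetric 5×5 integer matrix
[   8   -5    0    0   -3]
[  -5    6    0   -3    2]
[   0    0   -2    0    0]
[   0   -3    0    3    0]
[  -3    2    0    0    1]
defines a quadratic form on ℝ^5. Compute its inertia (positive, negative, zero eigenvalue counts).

step 0: pivot 8 → sign +
step 1: pivot 23/8 → sign +
step 2: pivot -2 → sign −
step 3: pivot -3/23 → sign −
step 4: row/col 4 already zero → sign 0
signature = (2, 2, 1)

Answer: (2, 2, 1)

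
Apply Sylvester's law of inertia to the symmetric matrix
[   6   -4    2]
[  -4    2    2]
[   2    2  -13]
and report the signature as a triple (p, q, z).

Answer: (2, 1, 0)

Derivation:
step 0: pivot 6 → sign +
step 1: pivot -2/3 → sign −
step 2: pivot 3 → sign +
signature = (2, 1, 0)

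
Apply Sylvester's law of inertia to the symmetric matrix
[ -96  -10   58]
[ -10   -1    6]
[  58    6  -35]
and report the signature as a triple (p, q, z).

step 0: pivot -96 → sign −
step 1: pivot 1/24 → sign +
step 2: row/col 2 already zero → sign 0
signature = (1, 1, 1)

Answer: (1, 1, 1)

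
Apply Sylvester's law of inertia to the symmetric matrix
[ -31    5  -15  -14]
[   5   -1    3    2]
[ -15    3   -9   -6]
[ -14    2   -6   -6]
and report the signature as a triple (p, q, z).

step 0: pivot -31 → sign −
step 1: pivot -6/31 → sign −
step 2: pivot 2/3 → sign +
step 3: row/col 3 already zero → sign 0
signature = (1, 2, 1)

Answer: (1, 2, 1)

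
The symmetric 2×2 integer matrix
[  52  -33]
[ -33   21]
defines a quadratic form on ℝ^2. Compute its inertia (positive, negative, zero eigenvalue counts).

Answer: (2, 0, 0)

Derivation:
step 0: pivot 52 → sign +
step 1: pivot 3/52 → sign +
signature = (2, 0, 0)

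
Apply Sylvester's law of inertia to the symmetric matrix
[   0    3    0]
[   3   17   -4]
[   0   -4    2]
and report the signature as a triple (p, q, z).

step 0: pivot 17 → sign +
step 1: pivot -9/17 → sign −
step 2: pivot 2 → sign +
signature = (2, 1, 0)

Answer: (2, 1, 0)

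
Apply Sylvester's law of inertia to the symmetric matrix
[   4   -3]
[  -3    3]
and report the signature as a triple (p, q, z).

step 0: pivot 4 → sign +
step 1: pivot 3/4 → sign +
signature = (2, 0, 0)

Answer: (2, 0, 0)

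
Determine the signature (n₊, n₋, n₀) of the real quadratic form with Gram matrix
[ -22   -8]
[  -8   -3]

Answer: (0, 2, 0)

Derivation:
step 0: pivot -22 → sign −
step 1: pivot -1/11 → sign −
signature = (0, 2, 0)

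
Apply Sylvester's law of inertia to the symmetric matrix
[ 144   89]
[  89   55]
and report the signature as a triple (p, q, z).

Answer: (1, 1, 0)

Derivation:
step 0: pivot 144 → sign +
step 1: pivot -1/144 → sign −
signature = (1, 1, 0)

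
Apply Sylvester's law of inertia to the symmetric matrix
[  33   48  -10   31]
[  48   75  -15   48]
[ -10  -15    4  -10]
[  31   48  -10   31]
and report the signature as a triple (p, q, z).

Answer: (4, 0, 0)

Derivation:
step 0: pivot 33 → sign +
step 1: pivot 57/11 → sign +
step 2: pivot 53/57 → sign +
step 3: pivot 6/53 → sign +
signature = (4, 0, 0)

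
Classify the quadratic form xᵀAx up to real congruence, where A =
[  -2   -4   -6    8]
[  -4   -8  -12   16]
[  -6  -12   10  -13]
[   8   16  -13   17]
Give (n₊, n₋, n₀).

Answer: (2, 1, 1)

Derivation:
step 0: pivot -2 → sign −
step 1: pivot 28 → sign +
step 2: pivot 3/28 → sign +
step 3: row/col 3 already zero → sign 0
signature = (2, 1, 1)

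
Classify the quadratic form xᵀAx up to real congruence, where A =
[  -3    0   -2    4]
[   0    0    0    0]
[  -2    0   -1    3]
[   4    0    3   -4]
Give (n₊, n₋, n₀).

step 0: pivot -3 → sign −
step 1: pivot 1/3 → sign +
step 2: pivot 1 → sign +
step 3: row/col 3 already zero → sign 0
signature = (2, 1, 1)

Answer: (2, 1, 1)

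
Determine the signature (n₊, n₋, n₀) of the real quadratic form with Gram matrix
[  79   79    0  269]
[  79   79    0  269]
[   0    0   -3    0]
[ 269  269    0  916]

Answer: (2, 1, 1)

Derivation:
step 0: pivot 79 → sign +
step 1: pivot -3 → sign −
step 2: pivot 3/79 → sign +
step 3: row/col 3 already zero → sign 0
signature = (2, 1, 1)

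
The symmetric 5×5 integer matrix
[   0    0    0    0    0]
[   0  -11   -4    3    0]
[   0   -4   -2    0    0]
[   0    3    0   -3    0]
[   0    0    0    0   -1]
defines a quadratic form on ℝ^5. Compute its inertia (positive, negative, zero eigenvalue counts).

step 0: pivot -11 → sign −
step 1: pivot -6/11 → sign −
step 2: pivot -1 → sign −
step 3: row/col 3 already zero → sign 0
step 4: row/col 4 already zero → sign 0
signature = (0, 3, 2)

Answer: (0, 3, 2)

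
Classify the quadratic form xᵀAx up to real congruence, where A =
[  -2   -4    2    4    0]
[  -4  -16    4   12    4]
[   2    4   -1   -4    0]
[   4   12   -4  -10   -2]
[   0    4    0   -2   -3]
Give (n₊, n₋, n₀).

Answer: (1, 3, 1)

Derivation:
step 0: pivot -2 → sign −
step 1: pivot -8 → sign −
step 2: pivot 1 → sign +
step 3: pivot -1 → sign −
step 4: row/col 4 already zero → sign 0
signature = (1, 3, 1)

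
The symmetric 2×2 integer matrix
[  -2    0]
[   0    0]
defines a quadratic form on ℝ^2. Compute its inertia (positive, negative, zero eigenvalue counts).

step 0: pivot -2 → sign −
step 1: row/col 1 already zero → sign 0
signature = (0, 1, 1)

Answer: (0, 1, 1)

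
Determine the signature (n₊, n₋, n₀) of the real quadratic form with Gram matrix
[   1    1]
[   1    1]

Answer: (1, 0, 1)

Derivation:
step 0: pivot 1 → sign +
step 1: row/col 1 already zero → sign 0
signature = (1, 0, 1)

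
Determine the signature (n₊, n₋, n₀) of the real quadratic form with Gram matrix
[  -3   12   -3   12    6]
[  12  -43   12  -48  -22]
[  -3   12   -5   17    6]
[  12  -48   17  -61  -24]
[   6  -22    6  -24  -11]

step 0: pivot -3 → sign −
step 1: pivot 5 → sign +
step 2: pivot -2 → sign −
step 3: pivot -1/2 → sign −
step 4: pivot 1/5 → sign +
signature = (2, 3, 0)

Answer: (2, 3, 0)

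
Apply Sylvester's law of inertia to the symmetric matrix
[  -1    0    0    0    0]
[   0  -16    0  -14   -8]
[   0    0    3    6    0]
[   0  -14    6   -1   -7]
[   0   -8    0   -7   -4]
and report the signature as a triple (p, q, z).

step 0: pivot -1 → sign −
step 1: pivot -16 → sign −
step 2: pivot 3 → sign +
step 3: pivot -3/4 → sign −
step 4: row/col 4 already zero → sign 0
signature = (1, 3, 1)

Answer: (1, 3, 1)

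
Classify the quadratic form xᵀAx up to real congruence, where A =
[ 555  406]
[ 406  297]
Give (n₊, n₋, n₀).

Answer: (1, 1, 0)

Derivation:
step 0: pivot 555 → sign +
step 1: pivot -1/555 → sign −
signature = (1, 1, 0)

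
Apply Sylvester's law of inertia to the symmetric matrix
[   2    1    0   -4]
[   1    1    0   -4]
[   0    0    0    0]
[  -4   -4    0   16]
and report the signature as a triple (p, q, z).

Answer: (2, 0, 2)

Derivation:
step 0: pivot 2 → sign +
step 1: pivot 1/2 → sign +
step 2: row/col 2 already zero → sign 0
step 3: row/col 3 already zero → sign 0
signature = (2, 0, 2)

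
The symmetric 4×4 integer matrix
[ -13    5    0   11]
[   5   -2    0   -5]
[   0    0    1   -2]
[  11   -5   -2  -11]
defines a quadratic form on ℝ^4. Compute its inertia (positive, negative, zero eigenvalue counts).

step 0: pivot -13 → sign −
step 1: pivot -1/13 → sign −
step 2: pivot 1 → sign +
step 3: pivot 2 → sign +
signature = (2, 2, 0)

Answer: (2, 2, 0)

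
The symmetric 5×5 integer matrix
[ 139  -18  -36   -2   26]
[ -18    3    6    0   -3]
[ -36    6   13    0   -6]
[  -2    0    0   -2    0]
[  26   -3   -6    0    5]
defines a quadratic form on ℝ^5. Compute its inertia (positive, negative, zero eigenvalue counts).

Answer: (4, 1, 0)

Derivation:
step 0: pivot 139 → sign +
step 1: pivot 93/139 → sign +
step 2: pivot 1 → sign +
step 3: pivot -66/31 → sign −
step 4: pivot 2/33 → sign +
signature = (4, 1, 0)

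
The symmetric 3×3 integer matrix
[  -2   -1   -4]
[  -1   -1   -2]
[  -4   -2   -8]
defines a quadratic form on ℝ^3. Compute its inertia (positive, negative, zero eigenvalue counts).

step 0: pivot -2 → sign −
step 1: pivot -1/2 → sign −
step 2: row/col 2 already zero → sign 0
signature = (0, 2, 1)

Answer: (0, 2, 1)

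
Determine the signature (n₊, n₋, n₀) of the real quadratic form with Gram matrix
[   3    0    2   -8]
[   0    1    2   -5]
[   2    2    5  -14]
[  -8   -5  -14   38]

Answer: (2, 2, 0)

Derivation:
step 0: pivot 3 → sign +
step 1: pivot 1 → sign +
step 2: pivot -1/3 → sign −
step 3: pivot -3 → sign −
signature = (2, 2, 0)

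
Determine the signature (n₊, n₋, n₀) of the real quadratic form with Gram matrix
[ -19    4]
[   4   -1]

Answer: (0, 2, 0)

Derivation:
step 0: pivot -19 → sign −
step 1: pivot -3/19 → sign −
signature = (0, 2, 0)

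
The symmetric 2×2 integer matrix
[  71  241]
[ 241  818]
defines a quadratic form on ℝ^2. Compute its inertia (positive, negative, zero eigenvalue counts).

Answer: (1, 1, 0)

Derivation:
step 0: pivot 71 → sign +
step 1: pivot -3/71 → sign −
signature = (1, 1, 0)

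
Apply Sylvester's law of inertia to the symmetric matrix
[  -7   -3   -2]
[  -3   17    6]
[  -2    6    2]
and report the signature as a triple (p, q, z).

step 0: pivot -7 → sign −
step 1: pivot 128/7 → sign +
step 2: row/col 2 already zero → sign 0
signature = (1, 1, 1)

Answer: (1, 1, 1)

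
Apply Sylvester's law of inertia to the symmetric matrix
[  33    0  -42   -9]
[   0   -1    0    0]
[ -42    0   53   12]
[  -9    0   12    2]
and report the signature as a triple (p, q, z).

step 0: pivot 33 → sign +
step 1: pivot -1 → sign −
step 2: pivot -5/11 → sign −
step 3: pivot 1/5 → sign +
signature = (2, 2, 0)

Answer: (2, 2, 0)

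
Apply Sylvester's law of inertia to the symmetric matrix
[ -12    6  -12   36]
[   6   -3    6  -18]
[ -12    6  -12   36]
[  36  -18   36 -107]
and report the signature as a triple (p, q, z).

Answer: (1, 1, 2)

Derivation:
step 0: pivot -12 → sign −
step 1: pivot 1 → sign +
step 2: row/col 2 already zero → sign 0
step 3: row/col 3 already zero → sign 0
signature = (1, 1, 2)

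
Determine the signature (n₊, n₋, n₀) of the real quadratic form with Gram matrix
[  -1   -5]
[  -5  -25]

Answer: (0, 1, 1)

Derivation:
step 0: pivot -1 → sign −
step 1: row/col 1 already zero → sign 0
signature = (0, 1, 1)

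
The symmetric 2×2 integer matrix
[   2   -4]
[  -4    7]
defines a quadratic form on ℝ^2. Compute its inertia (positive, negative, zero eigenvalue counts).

Answer: (1, 1, 0)

Derivation:
step 0: pivot 2 → sign +
step 1: pivot -1 → sign −
signature = (1, 1, 0)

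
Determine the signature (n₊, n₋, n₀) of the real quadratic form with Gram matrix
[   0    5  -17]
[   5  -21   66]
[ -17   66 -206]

step 0: pivot -21 → sign −
step 1: pivot 25/21 → sign +
step 2: pivot 1/25 → sign +
signature = (2, 1, 0)

Answer: (2, 1, 0)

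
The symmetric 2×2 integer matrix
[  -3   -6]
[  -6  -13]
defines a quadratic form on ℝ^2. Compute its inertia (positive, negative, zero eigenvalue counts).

step 0: pivot -3 → sign −
step 1: pivot -1 → sign −
signature = (0, 2, 0)

Answer: (0, 2, 0)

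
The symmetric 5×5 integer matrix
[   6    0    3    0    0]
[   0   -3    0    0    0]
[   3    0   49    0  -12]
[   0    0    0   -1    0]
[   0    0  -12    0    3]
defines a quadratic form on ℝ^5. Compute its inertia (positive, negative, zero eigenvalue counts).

Answer: (2, 3, 0)

Derivation:
step 0: pivot 6 → sign +
step 1: pivot -3 → sign −
step 2: pivot 95/2 → sign +
step 3: pivot -1 → sign −
step 4: pivot -3/95 → sign −
signature = (2, 3, 0)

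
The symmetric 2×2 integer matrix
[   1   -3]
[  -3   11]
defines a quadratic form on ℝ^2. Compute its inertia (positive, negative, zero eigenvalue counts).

Answer: (2, 0, 0)

Derivation:
step 0: pivot 1 → sign +
step 1: pivot 2 → sign +
signature = (2, 0, 0)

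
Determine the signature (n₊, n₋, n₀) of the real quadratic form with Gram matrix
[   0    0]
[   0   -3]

step 0: pivot -3 → sign −
step 1: row/col 1 already zero → sign 0
signature = (0, 1, 1)

Answer: (0, 1, 1)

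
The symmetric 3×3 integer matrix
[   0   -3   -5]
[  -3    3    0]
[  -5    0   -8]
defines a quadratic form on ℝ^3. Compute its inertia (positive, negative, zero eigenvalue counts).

step 0: pivot 3 → sign +
step 1: pivot -3 → sign −
step 2: pivot 1/3 → sign +
signature = (2, 1, 0)

Answer: (2, 1, 0)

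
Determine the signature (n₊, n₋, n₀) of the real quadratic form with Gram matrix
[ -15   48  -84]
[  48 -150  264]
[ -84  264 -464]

step 0: pivot -15 → sign −
step 1: pivot 18/5 → sign +
step 2: row/col 2 already zero → sign 0
signature = (1, 1, 1)

Answer: (1, 1, 1)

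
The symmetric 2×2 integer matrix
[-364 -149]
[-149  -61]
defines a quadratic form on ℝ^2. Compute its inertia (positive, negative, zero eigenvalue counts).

step 0: pivot -364 → sign −
step 1: pivot -3/364 → sign −
signature = (0, 2, 0)

Answer: (0, 2, 0)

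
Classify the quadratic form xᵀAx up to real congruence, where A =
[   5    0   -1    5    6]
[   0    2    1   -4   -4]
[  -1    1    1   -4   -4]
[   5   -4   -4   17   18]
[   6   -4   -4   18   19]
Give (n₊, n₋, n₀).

step 0: pivot 5 → sign +
step 1: pivot 2 → sign +
step 2: pivot 3/10 → sign +
step 3: pivot 2/3 → sign +
step 4: pivot -1 → sign −
signature = (4, 1, 0)

Answer: (4, 1, 0)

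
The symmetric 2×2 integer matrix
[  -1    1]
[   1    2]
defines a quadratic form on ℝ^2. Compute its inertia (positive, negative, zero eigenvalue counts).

step 0: pivot -1 → sign −
step 1: pivot 3 → sign +
signature = (1, 1, 0)

Answer: (1, 1, 0)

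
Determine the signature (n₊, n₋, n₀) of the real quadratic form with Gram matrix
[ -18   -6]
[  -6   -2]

Answer: (0, 1, 1)

Derivation:
step 0: pivot -18 → sign −
step 1: row/col 1 already zero → sign 0
signature = (0, 1, 1)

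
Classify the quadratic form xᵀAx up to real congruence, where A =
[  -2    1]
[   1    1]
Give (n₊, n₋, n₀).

Answer: (1, 1, 0)

Derivation:
step 0: pivot -2 → sign −
step 1: pivot 3/2 → sign +
signature = (1, 1, 0)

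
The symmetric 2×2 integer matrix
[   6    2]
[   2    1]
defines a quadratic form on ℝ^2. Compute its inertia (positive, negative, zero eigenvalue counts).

step 0: pivot 6 → sign +
step 1: pivot 1/3 → sign +
signature = (2, 0, 0)

Answer: (2, 0, 0)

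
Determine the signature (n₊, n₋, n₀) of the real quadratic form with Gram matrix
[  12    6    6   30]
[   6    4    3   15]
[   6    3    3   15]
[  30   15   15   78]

Answer: (3, 0, 1)

Derivation:
step 0: pivot 12 → sign +
step 1: pivot 1 → sign +
step 2: pivot 3 → sign +
step 3: row/col 3 already zero → sign 0
signature = (3, 0, 1)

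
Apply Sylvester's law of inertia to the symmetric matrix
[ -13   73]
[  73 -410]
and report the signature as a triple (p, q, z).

step 0: pivot -13 → sign −
step 1: pivot -1/13 → sign −
signature = (0, 2, 0)

Answer: (0, 2, 0)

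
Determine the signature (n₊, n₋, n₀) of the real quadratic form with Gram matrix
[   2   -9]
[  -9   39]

Answer: (1, 1, 0)

Derivation:
step 0: pivot 2 → sign +
step 1: pivot -3/2 → sign −
signature = (1, 1, 0)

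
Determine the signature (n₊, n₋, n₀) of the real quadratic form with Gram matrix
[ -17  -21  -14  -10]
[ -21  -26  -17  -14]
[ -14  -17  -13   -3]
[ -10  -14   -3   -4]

Answer: (1, 3, 0)

Derivation:
step 0: pivot -17 → sign −
step 1: pivot -1/17 → sign −
step 2: pivot 48 → sign +
step 3: pivot -3/16 → sign −
signature = (1, 3, 0)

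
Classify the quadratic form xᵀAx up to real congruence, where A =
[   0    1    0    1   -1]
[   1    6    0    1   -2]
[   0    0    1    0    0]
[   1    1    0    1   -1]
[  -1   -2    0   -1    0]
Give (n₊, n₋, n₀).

step 0: pivot 6 → sign +
step 1: pivot -1/6 → sign −
step 2: pivot 1 → sign +
step 3: pivot 5 → sign +
step 4: pivot -6/5 → sign −
signature = (3, 2, 0)

Answer: (3, 2, 0)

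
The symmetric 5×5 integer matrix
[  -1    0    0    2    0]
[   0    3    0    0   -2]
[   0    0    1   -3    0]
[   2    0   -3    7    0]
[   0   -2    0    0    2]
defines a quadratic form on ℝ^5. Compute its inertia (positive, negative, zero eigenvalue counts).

step 0: pivot -1 → sign −
step 1: pivot 3 → sign +
step 2: pivot 1 → sign +
step 3: pivot 2 → sign +
step 4: pivot 2/3 → sign +
signature = (4, 1, 0)

Answer: (4, 1, 0)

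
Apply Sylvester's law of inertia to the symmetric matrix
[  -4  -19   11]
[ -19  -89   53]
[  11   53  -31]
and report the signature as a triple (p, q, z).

step 0: pivot -4 → sign −
step 1: pivot 5/4 → sign +
step 2: pivot -6/5 → sign −
signature = (1, 2, 0)

Answer: (1, 2, 0)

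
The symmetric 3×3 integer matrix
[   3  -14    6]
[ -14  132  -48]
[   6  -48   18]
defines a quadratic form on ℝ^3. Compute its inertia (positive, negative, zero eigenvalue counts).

step 0: pivot 3 → sign +
step 1: pivot 200/3 → sign +
step 2: row/col 2 already zero → sign 0
signature = (2, 0, 1)

Answer: (2, 0, 1)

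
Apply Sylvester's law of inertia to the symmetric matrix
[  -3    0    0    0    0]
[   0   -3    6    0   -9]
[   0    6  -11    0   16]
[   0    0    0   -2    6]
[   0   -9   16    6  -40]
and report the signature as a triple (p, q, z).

Answer: (2, 3, 0)

Derivation:
step 0: pivot -3 → sign −
step 1: pivot -3 → sign −
step 2: pivot 1 → sign +
step 3: pivot -2 → sign −
step 4: pivot 1 → sign +
signature = (2, 3, 0)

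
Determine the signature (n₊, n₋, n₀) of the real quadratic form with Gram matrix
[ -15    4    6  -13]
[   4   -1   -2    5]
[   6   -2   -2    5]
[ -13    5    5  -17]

Answer: (1, 3, 0)

Derivation:
step 0: pivot -15 → sign −
step 1: pivot 1/15 → sign +
step 2: pivot -2 → sign −
step 3: pivot -1/2 → sign −
signature = (1, 3, 0)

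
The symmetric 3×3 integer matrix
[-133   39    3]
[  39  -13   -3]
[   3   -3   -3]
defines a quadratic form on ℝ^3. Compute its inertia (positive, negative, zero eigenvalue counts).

step 0: pivot -133 → sign −
step 1: pivot -208/133 → sign −
step 2: pivot -3/52 → sign −
signature = (0, 3, 0)

Answer: (0, 3, 0)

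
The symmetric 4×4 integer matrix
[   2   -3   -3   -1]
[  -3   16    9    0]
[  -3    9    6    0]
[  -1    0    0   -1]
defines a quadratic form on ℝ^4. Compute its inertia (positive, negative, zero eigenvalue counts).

Answer: (3, 1, 0)

Derivation:
step 0: pivot 2 → sign +
step 1: pivot 23/2 → sign +
step 2: pivot -6/23 → sign −
step 3: pivot 3/2 → sign +
signature = (3, 1, 0)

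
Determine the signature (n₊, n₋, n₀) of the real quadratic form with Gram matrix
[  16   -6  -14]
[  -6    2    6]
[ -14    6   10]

step 0: pivot 16 → sign +
step 1: pivot -1/4 → sign −
step 2: row/col 2 already zero → sign 0
signature = (1, 1, 1)

Answer: (1, 1, 1)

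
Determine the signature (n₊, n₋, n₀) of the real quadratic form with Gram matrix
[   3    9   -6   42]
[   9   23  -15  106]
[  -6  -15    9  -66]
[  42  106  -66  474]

Answer: (1, 3, 0)

Derivation:
step 0: pivot 3 → sign +
step 1: pivot -4 → sign −
step 2: pivot -3/4 → sign −
step 3: pivot -2 → sign −
signature = (1, 3, 0)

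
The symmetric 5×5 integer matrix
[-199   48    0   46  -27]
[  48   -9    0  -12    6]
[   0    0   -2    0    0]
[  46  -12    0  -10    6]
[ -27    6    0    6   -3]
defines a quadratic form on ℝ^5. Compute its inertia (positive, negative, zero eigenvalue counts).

Answer: (2, 2, 1)

Derivation:
step 0: pivot -199 → sign −
step 1: pivot 513/199 → sign +
step 2: pivot -2 → sign −
step 3: pivot 6/19 → sign +
step 4: row/col 4 already zero → sign 0
signature = (2, 2, 1)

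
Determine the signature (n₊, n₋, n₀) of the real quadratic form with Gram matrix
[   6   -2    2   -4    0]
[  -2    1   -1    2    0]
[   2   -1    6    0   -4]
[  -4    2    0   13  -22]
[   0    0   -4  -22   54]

step 0: pivot 6 → sign +
step 1: pivot 1/3 → sign +
step 2: pivot 5 → sign +
step 3: pivot 41/5 → sign +
step 4: pivot 2/41 → sign +
signature = (5, 0, 0)

Answer: (5, 0, 0)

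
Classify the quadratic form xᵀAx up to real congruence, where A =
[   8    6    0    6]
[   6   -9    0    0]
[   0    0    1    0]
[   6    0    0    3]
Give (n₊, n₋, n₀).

step 0: pivot 8 → sign +
step 1: pivot -27/2 → sign −
step 2: pivot 1 → sign +
step 3: row/col 3 already zero → sign 0
signature = (2, 1, 1)

Answer: (2, 1, 1)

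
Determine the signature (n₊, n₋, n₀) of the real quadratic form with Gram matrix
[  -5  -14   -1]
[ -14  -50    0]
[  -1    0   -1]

Answer: (0, 3, 0)

Derivation:
step 0: pivot -5 → sign −
step 1: pivot -54/5 → sign −
step 2: pivot -2/27 → sign −
signature = (0, 3, 0)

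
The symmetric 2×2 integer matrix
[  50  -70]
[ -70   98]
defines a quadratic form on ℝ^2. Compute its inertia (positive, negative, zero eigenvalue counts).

step 0: pivot 50 → sign +
step 1: row/col 1 already zero → sign 0
signature = (1, 0, 1)

Answer: (1, 0, 1)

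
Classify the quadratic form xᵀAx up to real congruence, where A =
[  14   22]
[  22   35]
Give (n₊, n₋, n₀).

step 0: pivot 14 → sign +
step 1: pivot 3/7 → sign +
signature = (2, 0, 0)

Answer: (2, 0, 0)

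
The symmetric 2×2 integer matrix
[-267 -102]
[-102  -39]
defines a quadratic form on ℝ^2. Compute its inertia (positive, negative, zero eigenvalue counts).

step 0: pivot -267 → sign −
step 1: pivot -3/89 → sign −
signature = (0, 2, 0)

Answer: (0, 2, 0)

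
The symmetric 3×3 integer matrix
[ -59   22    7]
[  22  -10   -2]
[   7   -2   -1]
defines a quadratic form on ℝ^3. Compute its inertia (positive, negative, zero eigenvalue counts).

step 0: pivot -59 → sign −
step 1: pivot -106/59 → sign −
step 2: pivot 2/53 → sign +
signature = (1, 2, 0)

Answer: (1, 2, 0)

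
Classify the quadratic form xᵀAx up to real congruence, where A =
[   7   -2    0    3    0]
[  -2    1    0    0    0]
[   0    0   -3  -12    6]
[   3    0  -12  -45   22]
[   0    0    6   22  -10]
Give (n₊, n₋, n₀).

Answer: (3, 2, 0)

Derivation:
step 0: pivot 7 → sign +
step 1: pivot 3/7 → sign +
step 2: pivot -3 → sign −
step 3: pivot 2 → sign +
step 4: pivot -2 → sign −
signature = (3, 2, 0)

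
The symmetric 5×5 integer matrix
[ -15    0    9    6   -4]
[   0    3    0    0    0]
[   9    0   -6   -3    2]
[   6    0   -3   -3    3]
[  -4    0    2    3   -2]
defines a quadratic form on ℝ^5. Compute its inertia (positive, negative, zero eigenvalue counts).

step 0: pivot -15 → sign −
step 1: pivot 3 → sign +
step 2: pivot -3/5 → sign −
step 3: pivot -2/3 → sign −
step 4: pivot 3/2 → sign +
signature = (2, 3, 0)

Answer: (2, 3, 0)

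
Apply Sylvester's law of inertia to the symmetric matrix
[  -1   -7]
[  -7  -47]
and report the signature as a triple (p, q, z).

step 0: pivot -1 → sign −
step 1: pivot 2 → sign +
signature = (1, 1, 0)

Answer: (1, 1, 0)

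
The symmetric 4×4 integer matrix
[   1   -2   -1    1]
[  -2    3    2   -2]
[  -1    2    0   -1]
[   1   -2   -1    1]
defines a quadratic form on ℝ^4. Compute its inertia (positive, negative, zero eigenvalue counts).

step 0: pivot 1 → sign +
step 1: pivot -1 → sign −
step 2: pivot -1 → sign −
step 3: row/col 3 already zero → sign 0
signature = (1, 2, 1)

Answer: (1, 2, 1)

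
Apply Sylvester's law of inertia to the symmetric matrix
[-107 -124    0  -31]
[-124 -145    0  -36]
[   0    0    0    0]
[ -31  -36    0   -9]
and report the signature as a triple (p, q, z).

Answer: (0, 3, 1)

Derivation:
step 0: pivot -107 → sign −
step 1: pivot -139/107 → sign −
step 2: pivot -2/139 → sign −
step 3: row/col 3 already zero → sign 0
signature = (0, 3, 1)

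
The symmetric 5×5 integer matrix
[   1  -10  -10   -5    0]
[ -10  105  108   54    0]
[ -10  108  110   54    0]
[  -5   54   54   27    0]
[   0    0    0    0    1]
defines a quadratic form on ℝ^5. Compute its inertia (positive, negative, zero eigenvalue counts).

Answer: (4, 1, 0)

Derivation:
step 0: pivot 1 → sign +
step 1: pivot 5 → sign +
step 2: pivot -14/5 → sign −
step 3: pivot 6/7 → sign +
step 4: pivot 1 → sign +
signature = (4, 1, 0)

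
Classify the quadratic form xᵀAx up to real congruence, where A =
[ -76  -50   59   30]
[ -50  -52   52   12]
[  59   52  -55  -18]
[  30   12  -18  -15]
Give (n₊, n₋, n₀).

step 0: pivot -76 → sign −
step 1: pivot -363/19 → sign −
step 2: pivot -12/121 → sign −
step 3: row/col 3 already zero → sign 0
signature = (0, 3, 1)

Answer: (0, 3, 1)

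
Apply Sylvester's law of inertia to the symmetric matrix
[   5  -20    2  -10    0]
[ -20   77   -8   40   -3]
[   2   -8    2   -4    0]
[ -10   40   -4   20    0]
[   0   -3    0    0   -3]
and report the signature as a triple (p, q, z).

step 0: pivot 5 → sign +
step 1: pivot -3 → sign −
step 2: pivot 6/5 → sign +
step 3: row/col 3 already zero → sign 0
step 4: row/col 4 already zero → sign 0
signature = (2, 1, 2)

Answer: (2, 1, 2)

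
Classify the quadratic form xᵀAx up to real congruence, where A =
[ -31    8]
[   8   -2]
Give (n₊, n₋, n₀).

step 0: pivot -31 → sign −
step 1: pivot 2/31 → sign +
signature = (1, 1, 0)

Answer: (1, 1, 0)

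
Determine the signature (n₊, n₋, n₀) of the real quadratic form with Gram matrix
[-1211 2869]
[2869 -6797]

Answer: (0, 2, 0)

Derivation:
step 0: pivot -1211 → sign −
step 1: pivot -6/1211 → sign −
signature = (0, 2, 0)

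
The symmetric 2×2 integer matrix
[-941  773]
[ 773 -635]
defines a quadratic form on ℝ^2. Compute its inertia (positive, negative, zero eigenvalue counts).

Answer: (0, 2, 0)

Derivation:
step 0: pivot -941 → sign −
step 1: pivot -6/941 → sign −
signature = (0, 2, 0)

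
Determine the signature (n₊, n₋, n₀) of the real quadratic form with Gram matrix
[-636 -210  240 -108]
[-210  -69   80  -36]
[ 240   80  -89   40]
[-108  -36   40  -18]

step 0: pivot -636 → sign −
step 1: pivot 18/53 → sign +
step 2: pivot -1/9 → sign −
step 3: row/col 3 already zero → sign 0
signature = (1, 2, 1)

Answer: (1, 2, 1)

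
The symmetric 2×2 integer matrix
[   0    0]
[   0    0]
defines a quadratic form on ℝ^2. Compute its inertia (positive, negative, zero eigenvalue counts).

step 0: row/col 0 already zero → sign 0
step 1: row/col 1 already zero → sign 0
signature = (0, 0, 2)

Answer: (0, 0, 2)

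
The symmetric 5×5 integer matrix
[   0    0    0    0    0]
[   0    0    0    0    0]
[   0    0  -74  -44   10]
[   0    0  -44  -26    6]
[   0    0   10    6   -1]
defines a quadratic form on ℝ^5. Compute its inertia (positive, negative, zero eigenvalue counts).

Answer: (2, 1, 2)

Derivation:
step 0: pivot -74 → sign −
step 1: pivot 6/37 → sign +
step 2: pivot 1/3 → sign +
step 3: row/col 3 already zero → sign 0
step 4: row/col 4 already zero → sign 0
signature = (2, 1, 2)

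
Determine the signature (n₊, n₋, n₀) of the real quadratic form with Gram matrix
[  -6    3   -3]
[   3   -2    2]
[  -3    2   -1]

Answer: (1, 2, 0)

Derivation:
step 0: pivot -6 → sign −
step 1: pivot -1/2 → sign −
step 2: pivot 1 → sign +
signature = (1, 2, 0)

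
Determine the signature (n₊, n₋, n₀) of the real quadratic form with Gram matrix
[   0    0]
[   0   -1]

step 0: pivot -1 → sign −
step 1: row/col 1 already zero → sign 0
signature = (0, 1, 1)

Answer: (0, 1, 1)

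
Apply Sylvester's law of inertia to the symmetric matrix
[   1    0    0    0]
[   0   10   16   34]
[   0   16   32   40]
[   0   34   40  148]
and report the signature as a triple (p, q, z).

step 0: pivot 1 → sign +
step 1: pivot 10 → sign +
step 2: pivot 32/5 → sign +
step 3: row/col 3 already zero → sign 0
signature = (3, 0, 1)

Answer: (3, 0, 1)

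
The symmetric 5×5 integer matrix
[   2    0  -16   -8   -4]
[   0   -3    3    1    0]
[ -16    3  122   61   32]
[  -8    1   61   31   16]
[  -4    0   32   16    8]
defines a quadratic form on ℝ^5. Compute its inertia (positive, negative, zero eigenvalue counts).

step 0: pivot 2 → sign +
step 1: pivot -3 → sign −
step 2: pivot -3 → sign −
step 3: pivot 2/3 → sign +
step 4: row/col 4 already zero → sign 0
signature = (2, 2, 1)

Answer: (2, 2, 1)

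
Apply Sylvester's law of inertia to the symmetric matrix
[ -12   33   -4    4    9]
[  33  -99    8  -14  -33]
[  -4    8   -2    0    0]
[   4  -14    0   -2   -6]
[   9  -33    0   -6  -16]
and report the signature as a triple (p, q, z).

Answer: (2, 3, 0)

Derivation:
step 0: pivot -12 → sign −
step 1: pivot -33/4 → sign −
step 2: pivot 14/33 → sign +
step 3: pivot 2/7 → sign +
step 4: pivot -1 → sign −
signature = (2, 3, 0)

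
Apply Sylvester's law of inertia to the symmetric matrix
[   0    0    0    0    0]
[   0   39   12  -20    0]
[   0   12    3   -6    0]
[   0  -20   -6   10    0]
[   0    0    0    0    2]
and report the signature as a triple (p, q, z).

Answer: (2, 2, 1)

Derivation:
step 0: pivot 39 → sign +
step 1: pivot -9/13 → sign −
step 2: pivot -2/9 → sign −
step 3: pivot 2 → sign +
step 4: row/col 4 already zero → sign 0
signature = (2, 2, 1)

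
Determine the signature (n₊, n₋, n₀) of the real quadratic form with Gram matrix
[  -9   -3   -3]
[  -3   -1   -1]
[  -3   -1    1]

Answer: (1, 1, 1)

Derivation:
step 0: pivot -9 → sign −
step 1: pivot 2 → sign +
step 2: row/col 2 already zero → sign 0
signature = (1, 1, 1)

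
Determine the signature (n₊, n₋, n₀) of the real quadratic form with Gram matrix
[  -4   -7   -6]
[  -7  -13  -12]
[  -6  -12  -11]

step 0: pivot -4 → sign −
step 1: pivot -3/4 → sign −
step 2: pivot 1 → sign +
signature = (1, 2, 0)

Answer: (1, 2, 0)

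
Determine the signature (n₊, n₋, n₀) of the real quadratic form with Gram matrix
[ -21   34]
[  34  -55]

step 0: pivot -21 → sign −
step 1: pivot 1/21 → sign +
signature = (1, 1, 0)

Answer: (1, 1, 0)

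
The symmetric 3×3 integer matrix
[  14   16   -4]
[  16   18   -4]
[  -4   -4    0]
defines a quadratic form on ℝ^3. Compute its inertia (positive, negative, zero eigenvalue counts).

Answer: (1, 1, 1)

Derivation:
step 0: pivot 14 → sign +
step 1: pivot -2/7 → sign −
step 2: row/col 2 already zero → sign 0
signature = (1, 1, 1)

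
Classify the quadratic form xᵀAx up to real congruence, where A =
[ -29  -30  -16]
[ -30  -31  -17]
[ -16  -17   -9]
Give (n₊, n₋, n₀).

step 0: pivot -29 → sign −
step 1: pivot 1/29 → sign +
step 2: pivot -6 → sign −
signature = (1, 2, 0)

Answer: (1, 2, 0)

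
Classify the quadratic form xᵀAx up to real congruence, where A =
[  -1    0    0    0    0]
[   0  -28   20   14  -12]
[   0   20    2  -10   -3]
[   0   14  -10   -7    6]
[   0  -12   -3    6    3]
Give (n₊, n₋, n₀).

Answer: (1, 3, 1)

Derivation:
step 0: pivot -1 → sign −
step 1: pivot -28 → sign −
step 2: pivot 114/7 → sign +
step 3: pivot -3/38 → sign −
step 4: row/col 4 already zero → sign 0
signature = (1, 3, 1)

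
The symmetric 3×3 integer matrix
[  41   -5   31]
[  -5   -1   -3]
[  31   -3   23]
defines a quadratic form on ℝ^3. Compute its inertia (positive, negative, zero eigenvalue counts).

Answer: (1, 2, 0)

Derivation:
step 0: pivot 41 → sign +
step 1: pivot -66/41 → sign −
step 2: pivot -2/33 → sign −
signature = (1, 2, 0)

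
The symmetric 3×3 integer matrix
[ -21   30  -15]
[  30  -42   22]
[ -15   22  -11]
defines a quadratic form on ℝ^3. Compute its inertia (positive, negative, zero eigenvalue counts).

Answer: (1, 2, 0)

Derivation:
step 0: pivot -21 → sign −
step 1: pivot 6/7 → sign +
step 2: pivot -2/3 → sign −
signature = (1, 2, 0)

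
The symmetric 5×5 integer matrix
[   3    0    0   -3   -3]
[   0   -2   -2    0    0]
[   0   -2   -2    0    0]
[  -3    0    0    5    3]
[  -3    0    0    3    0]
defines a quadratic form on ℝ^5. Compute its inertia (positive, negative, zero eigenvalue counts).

step 0: pivot 3 → sign +
step 1: pivot -2 → sign −
step 2: pivot 2 → sign +
step 3: pivot -3 → sign −
step 4: row/col 4 already zero → sign 0
signature = (2, 2, 1)

Answer: (2, 2, 1)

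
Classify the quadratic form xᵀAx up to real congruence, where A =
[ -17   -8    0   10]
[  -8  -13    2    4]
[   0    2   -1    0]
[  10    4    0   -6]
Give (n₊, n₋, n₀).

Answer: (0, 4, 0)

Derivation:
step 0: pivot -17 → sign −
step 1: pivot -157/17 → sign −
step 2: pivot -89/157 → sign −
step 3: pivot -2/89 → sign −
signature = (0, 4, 0)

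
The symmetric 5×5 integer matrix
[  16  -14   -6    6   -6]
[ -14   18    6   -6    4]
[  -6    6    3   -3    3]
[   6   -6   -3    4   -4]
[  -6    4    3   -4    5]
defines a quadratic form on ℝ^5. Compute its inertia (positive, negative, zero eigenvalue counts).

Answer: (5, 0, 0)

Derivation:
step 0: pivot 16 → sign +
step 1: pivot 23/4 → sign +
step 2: pivot 15/23 → sign +
step 3: pivot 1 → sign +
step 4: pivot 1/5 → sign +
signature = (5, 0, 0)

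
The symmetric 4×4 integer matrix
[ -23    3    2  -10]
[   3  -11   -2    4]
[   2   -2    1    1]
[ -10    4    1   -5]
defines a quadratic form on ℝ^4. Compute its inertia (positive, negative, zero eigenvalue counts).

Answer: (1, 3, 0)

Derivation:
step 0: pivot -23 → sign −
step 1: pivot -244/23 → sign −
step 2: pivot 89/61 → sign +
step 3: pivot -3/89 → sign −
signature = (1, 3, 0)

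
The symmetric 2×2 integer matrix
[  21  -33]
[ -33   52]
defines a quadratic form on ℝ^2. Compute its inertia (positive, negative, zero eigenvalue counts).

step 0: pivot 21 → sign +
step 1: pivot 1/7 → sign +
signature = (2, 0, 0)

Answer: (2, 0, 0)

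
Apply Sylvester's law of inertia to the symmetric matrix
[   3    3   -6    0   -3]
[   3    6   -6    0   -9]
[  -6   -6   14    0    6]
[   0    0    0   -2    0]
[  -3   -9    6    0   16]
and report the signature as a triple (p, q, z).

Answer: (4, 1, 0)

Derivation:
step 0: pivot 3 → sign +
step 1: pivot 3 → sign +
step 2: pivot 2 → sign +
step 3: pivot -2 → sign −
step 4: pivot 1 → sign +
signature = (4, 1, 0)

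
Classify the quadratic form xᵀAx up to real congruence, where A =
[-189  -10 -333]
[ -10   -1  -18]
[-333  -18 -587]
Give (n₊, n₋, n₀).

step 0: pivot -189 → sign −
step 1: pivot -89/189 → sign −
step 2: pivot 2/89 → sign +
signature = (1, 2, 0)

Answer: (1, 2, 0)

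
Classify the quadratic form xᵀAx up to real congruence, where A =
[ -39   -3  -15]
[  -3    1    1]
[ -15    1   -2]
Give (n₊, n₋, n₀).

step 0: pivot -39 → sign −
step 1: pivot 16/13 → sign +
step 2: row/col 2 already zero → sign 0
signature = (1, 1, 1)

Answer: (1, 1, 1)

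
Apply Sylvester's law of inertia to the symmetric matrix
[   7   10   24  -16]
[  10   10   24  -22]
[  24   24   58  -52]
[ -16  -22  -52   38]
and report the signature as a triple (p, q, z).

Answer: (2, 1, 1)

Derivation:
step 0: pivot 7 → sign +
step 1: pivot -30/7 → sign −
step 2: pivot 2/5 → sign +
step 3: row/col 3 already zero → sign 0
signature = (2, 1, 1)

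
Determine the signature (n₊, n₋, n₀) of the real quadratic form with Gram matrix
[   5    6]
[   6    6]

step 0: pivot 5 → sign +
step 1: pivot -6/5 → sign −
signature = (1, 1, 0)

Answer: (1, 1, 0)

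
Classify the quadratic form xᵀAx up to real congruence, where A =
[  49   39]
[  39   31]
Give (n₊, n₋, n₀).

step 0: pivot 49 → sign +
step 1: pivot -2/49 → sign −
signature = (1, 1, 0)

Answer: (1, 1, 0)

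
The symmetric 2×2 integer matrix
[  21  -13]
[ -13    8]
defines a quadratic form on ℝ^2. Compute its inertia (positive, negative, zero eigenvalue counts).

Answer: (1, 1, 0)

Derivation:
step 0: pivot 21 → sign +
step 1: pivot -1/21 → sign −
signature = (1, 1, 0)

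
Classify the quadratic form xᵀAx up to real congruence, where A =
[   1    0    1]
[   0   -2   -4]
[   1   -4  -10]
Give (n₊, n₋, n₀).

Answer: (1, 2, 0)

Derivation:
step 0: pivot 1 → sign +
step 1: pivot -2 → sign −
step 2: pivot -3 → sign −
signature = (1, 2, 0)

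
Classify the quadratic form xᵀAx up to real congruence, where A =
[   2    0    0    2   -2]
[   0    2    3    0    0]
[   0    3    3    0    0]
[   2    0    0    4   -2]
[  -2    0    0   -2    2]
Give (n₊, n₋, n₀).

step 0: pivot 2 → sign +
step 1: pivot 2 → sign +
step 2: pivot -3/2 → sign −
step 3: pivot 2 → sign +
step 4: row/col 4 already zero → sign 0
signature = (3, 1, 1)

Answer: (3, 1, 1)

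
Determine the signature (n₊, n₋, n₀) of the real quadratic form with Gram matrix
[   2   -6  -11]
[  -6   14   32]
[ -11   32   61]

step 0: pivot 2 → sign +
step 1: pivot -4 → sign −
step 2: pivot 3/4 → sign +
signature = (2, 1, 0)

Answer: (2, 1, 0)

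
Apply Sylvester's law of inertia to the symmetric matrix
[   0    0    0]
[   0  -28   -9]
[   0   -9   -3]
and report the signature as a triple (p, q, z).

Answer: (0, 2, 1)

Derivation:
step 0: pivot -28 → sign −
step 1: pivot -3/28 → sign −
step 2: row/col 2 already zero → sign 0
signature = (0, 2, 1)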